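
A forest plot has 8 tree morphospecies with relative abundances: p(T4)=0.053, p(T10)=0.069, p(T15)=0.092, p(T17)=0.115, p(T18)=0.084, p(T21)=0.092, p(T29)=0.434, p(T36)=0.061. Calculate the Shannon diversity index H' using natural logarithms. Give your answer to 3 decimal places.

1.769

Each pᵢ ln pᵢ term (working shown to 5 dp, full precision carried): 0.053×(-2.93746)=-0.15569, 0.069×(-2.67365)=-0.18448, 0.092×(-2.38597)=-0.21951, 0.115×(-2.16282)=-0.24872, 0.084×(-2.47694)=-0.20806, 0.092×(-2.38597)=-0.21951, 0.434×(-0.83471)=-0.36226, 0.061×(-2.79688)=-0.17061.
Sum = -1.76885, so H' = 1.769.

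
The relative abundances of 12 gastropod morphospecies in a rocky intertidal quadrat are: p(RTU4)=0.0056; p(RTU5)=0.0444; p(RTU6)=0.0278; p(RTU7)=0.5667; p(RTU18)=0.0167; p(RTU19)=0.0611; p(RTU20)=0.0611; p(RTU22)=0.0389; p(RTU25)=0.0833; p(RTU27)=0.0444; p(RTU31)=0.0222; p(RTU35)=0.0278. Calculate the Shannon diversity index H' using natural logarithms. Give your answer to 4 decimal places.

1.6544

Each pᵢ ln pᵢ term (working shown to 6 dp, full precision carried): 0.0056×(-5.184989)=-0.029036, 0.0444×(-3.114516)=-0.138285, 0.0278×(-3.582719)=-0.099600, 0.5667×(-0.567925)=-0.321843, 0.0167×(-4.092347)=-0.068342, 0.0611×(-2.795243)=-0.170789, 0.0611×(-2.795243)=-0.170789, 0.0389×(-3.246761)=-0.126299, 0.0833×(-2.485307)=-0.207026, 0.0444×(-3.114516)=-0.138285, 0.0222×(-3.807663)=-0.084530, 0.0278×(-3.582719)=-0.099600.
Sum = -1.654423, so H' = 1.6544.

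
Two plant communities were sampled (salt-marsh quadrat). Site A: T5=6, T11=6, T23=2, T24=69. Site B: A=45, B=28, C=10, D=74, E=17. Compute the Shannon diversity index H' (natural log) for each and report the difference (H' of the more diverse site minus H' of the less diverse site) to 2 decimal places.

0.78

Site A: N=83, proportions 0.0723, 0.0723, 0.0241, 0.8313, giving H' = 0.6232 (working shown to 4 dp, full precision carried).
Site B: N=174, proportions 0.2586, 0.1609, 0.0575, 0.4253, 0.0977, giving H' = 1.3988.
Difference = |0.6232 − 1.3988| = 0.7756, i.e. 0.78 to 2 decimal places.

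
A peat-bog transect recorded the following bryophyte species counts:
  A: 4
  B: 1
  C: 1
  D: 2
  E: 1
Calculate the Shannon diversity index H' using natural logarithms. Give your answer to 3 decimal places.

Total N = 4+1+1+2+1 = 9, so the proportions are 0.44444, 0.11111, 0.11111, 0.22222, 0.11111 (working shown to 5 dp, full precision carried).
Each pᵢ ln pᵢ term: 0.44444×(-0.81093)=-0.36041, 0.11111×(-2.19722)=-0.24414, 0.11111×(-2.19722)=-0.24414, 0.22222×(-1.50408)=-0.33424, 0.11111×(-2.19722)=-0.24414.
Sum = -1.42706, so H' = 1.427.

1.427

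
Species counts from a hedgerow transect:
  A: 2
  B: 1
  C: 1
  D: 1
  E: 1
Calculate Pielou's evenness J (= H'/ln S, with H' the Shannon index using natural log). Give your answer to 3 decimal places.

0.970

Total N = 2+1+1+1+1 = 6, so the proportions are 0.33333, 0.16667, 0.16667, 0.16667, 0.16667 (working shown to 5 dp, full precision carried).
H' = −Σ pᵢ ln pᵢ = −((-0.36620) + (-0.29863) + (-0.29863) + (-0.29863) + (-0.29863)) = 1.56071.
With S = 5 species, ln S = 1.60944, so J = 1.56071/1.60944 = 0.96972, i.e. 0.970 to 3 decimal places.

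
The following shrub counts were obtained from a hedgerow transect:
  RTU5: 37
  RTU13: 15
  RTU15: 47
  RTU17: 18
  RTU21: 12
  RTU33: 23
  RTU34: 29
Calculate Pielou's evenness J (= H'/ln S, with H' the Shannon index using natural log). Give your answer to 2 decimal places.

0.95

Total N = 37+15+47+18+12+23+29 = 181, so the proportions are 0.2044, 0.0829, 0.2597, 0.0994, 0.0663, 0.1271, 0.1602 (working shown to 4 dp, full precision carried).
H' = −Σ pᵢ ln pᵢ = −((-0.3245) + (-0.2064) + (-0.3501) + (-0.2295) + (-0.1799) + (-0.2621) + (-0.2934)) = 1.8460.
With S = 7 species, ln S = 1.9459, so J = 1.8460/1.9459 = 0.9487, i.e. 0.95 to 2 decimal places.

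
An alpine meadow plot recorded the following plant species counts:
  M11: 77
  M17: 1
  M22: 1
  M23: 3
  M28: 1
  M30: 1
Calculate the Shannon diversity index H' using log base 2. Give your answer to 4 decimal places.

Total N = 77+1+1+3+1+1 = 84, so the proportions are 0.916667, 0.011905, 0.011905, 0.035714, 0.011905, 0.011905 (working shown to 6 dp, full precision carried).
Each pᵢ log₂ pᵢ term: 0.916667×(-0.125531)=-0.115070, 0.011905×(-6.392317)=-0.076099, 0.011905×(-6.392317)=-0.076099, 0.035714×(-4.807355)=-0.171691, 0.011905×(-6.392317)=-0.076099, 0.011905×(-6.392317)=-0.076099.
Sum = -0.591157, so H' = 0.5912.

0.5912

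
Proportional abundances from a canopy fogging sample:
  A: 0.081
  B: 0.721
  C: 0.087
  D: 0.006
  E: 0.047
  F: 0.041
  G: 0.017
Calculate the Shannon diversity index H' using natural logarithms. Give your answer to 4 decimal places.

1.0265

Each pᵢ ln pᵢ term (working shown to 6 dp, full precision carried): 0.081×(-2.513306)=-0.203578, 0.721×(-0.327116)=-0.235851, 0.087×(-2.441847)=-0.212441, 0.006×(-5.115996)=-0.030696, 0.047×(-3.057608)=-0.143708, 0.041×(-3.194183)=-0.130962, 0.017×(-4.074542)=-0.069267.
Sum = -1.026501, so H' = 1.0265.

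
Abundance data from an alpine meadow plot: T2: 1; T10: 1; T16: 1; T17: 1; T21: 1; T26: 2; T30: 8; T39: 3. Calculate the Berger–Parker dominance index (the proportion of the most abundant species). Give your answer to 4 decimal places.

0.4444

Total N = 1+1+1+1+1+2+8+3 = 18, so the proportions are 0.055556, 0.055556, 0.055556, 0.055556, 0.055556, 0.111111, 0.444444, 0.166667 (working shown to 6 dp, full precision carried).
The largest proportion is 0.444444, i.e. d = 0.4444 to 4 decimal places.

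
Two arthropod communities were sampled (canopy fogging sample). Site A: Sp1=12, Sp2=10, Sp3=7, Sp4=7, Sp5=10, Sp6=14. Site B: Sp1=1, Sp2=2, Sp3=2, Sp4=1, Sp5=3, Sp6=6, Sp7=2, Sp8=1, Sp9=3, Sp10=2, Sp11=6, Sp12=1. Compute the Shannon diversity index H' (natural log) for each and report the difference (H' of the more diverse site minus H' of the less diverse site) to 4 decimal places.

0.5199

Site A: N=60, proportions 0.2, 0.166667, 0.116667, 0.116667, 0.166667, 0.233333, giving H' = 1.760009 (working shown to 6 dp, full precision carried).
Site B: N=30, proportions 0.033333, 0.066667, 0.066667, 0.033333, 0.1, 0.2, 0.066667, 0.033333, 0.1, 0.066667, 0.2, 0.033333, giving H' = 2.279932.
Difference = |1.760009 − 2.279932| = 0.519923, i.e. 0.5199 to 4 decimal places.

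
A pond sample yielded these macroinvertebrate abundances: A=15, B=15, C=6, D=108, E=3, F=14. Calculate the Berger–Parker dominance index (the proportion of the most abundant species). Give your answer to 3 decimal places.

0.671

Total N = 15+15+6+108+3+14 = 161, so the proportions are 0.09317, 0.09317, 0.03727, 0.67081, 0.01863, 0.08696 (working shown to 5 dp, full precision carried).
The largest proportion is 0.67081, i.e. d = 0.671 to 3 decimal places.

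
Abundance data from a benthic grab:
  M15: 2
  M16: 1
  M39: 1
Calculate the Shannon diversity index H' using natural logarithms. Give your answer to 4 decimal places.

1.0397

Total N = 2+1+1 = 4, so the proportions are 0.5, 0.25, 0.25 (working shown to 6 dp, full precision carried).
Each pᵢ ln pᵢ term: 0.5×(-0.693147)=-0.346574, 0.25×(-1.386294)=-0.346574, 0.25×(-1.386294)=-0.346574.
Sum = -1.039721, so H' = 1.0397.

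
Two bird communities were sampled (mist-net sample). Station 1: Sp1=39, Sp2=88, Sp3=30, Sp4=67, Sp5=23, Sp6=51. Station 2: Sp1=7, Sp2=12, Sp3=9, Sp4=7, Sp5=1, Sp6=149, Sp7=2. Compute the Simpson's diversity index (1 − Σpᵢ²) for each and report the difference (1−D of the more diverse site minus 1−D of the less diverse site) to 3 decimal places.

Station 1: N=298, proportions 0.13087, 0.2953, 0.10067, 0.22483, 0.07718, 0.17114, giving 1−D = 0.79974 (working shown to 5 dp, full precision carried).
Station 2: N=187, proportions 0.03743, 0.06417, 0.04813, 0.03743, 0.00535, 0.79679, 0.0107, giving 1−D = 0.35574.
Difference = |0.79974 − 0.35574| = 0.44400, i.e. 0.444 to 3 decimal places.

0.444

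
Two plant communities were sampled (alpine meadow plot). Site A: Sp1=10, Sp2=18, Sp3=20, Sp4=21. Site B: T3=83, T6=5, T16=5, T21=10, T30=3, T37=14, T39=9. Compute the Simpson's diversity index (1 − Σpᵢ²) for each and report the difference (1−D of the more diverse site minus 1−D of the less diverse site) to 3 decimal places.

Site A: N=69, proportions 0.14493, 0.26087, 0.28986, 0.30435, giving 1−D = 0.73430 (working shown to 5 dp, full precision carried).
Site B: N=129, proportions 0.64341, 0.03876, 0.03876, 0.07752, 0.02326, 0.10853, 0.06977, giving 1−D = 0.55982.
Difference = |0.73430 − 0.55982| = 0.17448, i.e. 0.174 to 3 decimal places.

0.174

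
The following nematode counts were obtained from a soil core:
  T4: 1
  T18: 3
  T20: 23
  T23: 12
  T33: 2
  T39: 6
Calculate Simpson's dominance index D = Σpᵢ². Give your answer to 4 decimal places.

Total N = 1+3+23+12+2+6 = 47, so the proportions are 0.021277, 0.06383, 0.489362, 0.255319, 0.042553, 0.12766 (working shown to 6 dp, full precision carried).
D = 0.021277² + 0.06383² + 0.489362² + 0.255319² + 0.042553² + 0.12766² = 0.000453 + 0.004074 + 0.239475 + 0.065188 + 0.001811 + 0.016297 = 0.327297.
To 4 decimal places, D = 0.3273.

0.3273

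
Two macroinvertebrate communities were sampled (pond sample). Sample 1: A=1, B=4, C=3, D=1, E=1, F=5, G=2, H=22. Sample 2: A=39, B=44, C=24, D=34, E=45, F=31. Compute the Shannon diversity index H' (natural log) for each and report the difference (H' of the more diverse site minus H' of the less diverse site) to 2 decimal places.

Sample 1: N=39, proportions 0.0256, 0.1026, 0.0769, 0.0256, 0.0256, 0.1282, 0.0513, 0.5641, giving H' = 1.4513 (working shown to 4 dp, full precision carried).
Sample 2: N=217, proportions 0.1797, 0.2028, 0.1106, 0.1567, 0.2074, 0.1429, giving H' = 1.7702.
Difference = |1.4513 − 1.7702| = 0.3189, i.e. 0.32 to 2 decimal places.

0.32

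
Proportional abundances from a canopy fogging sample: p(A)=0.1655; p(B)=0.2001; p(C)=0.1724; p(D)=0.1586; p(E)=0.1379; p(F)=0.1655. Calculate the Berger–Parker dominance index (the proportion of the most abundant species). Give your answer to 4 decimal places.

0.2001

The largest proportion is 0.2001, i.e. d = 0.2001 to 4 decimal places.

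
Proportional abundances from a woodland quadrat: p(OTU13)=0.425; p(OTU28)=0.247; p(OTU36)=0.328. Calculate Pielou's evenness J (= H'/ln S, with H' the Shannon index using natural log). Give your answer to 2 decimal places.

0.98

H' = −Σ pᵢ ln pᵢ = −((-0.3637) + (-0.3454) + (-0.3656)) = 1.0747 (working shown to 4 dp, full precision carried).
With S = 3 species, ln S = 1.0986, so J = 1.0747/1.0986 = 0.9782, i.e. 0.98 to 2 decimal places.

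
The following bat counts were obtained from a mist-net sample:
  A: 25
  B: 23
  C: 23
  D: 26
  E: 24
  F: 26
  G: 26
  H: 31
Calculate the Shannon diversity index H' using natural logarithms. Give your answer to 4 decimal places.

Total N = 25+23+23+26+24+26+26+31 = 204, so the proportions are 0.122549, 0.112745, 0.112745, 0.127451, 0.117647, 0.127451, 0.127451, 0.151961 (working shown to 6 dp, full precision carried).
Each pᵢ ln pᵢ term: 0.122549×(-2.099244)=-0.257260, 0.112745×(-2.182626)=-0.246080, 0.112745×(-2.182626)=-0.246080, 0.127451×(-2.060023)=-0.262552, 0.117647×(-2.140066)=-0.251772, 0.127451×(-2.060023)=-0.262552, 0.127451×(-2.060023)=-0.262552, 0.151961×(-1.884133)=-0.286314.
Sum = -2.075164, so H' = 2.0752.

2.0752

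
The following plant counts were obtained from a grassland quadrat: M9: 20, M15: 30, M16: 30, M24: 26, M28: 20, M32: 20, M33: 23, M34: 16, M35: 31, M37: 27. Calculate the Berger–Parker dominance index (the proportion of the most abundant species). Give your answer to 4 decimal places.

Total N = 20+30+30+26+20+20+23+16+31+27 = 243, so the proportions are 0.082305, 0.123457, 0.123457, 0.106996, 0.082305, 0.082305, 0.09465, 0.065844, 0.127572, 0.111111 (working shown to 6 dp, full precision carried).
The largest proportion is 0.127572, i.e. d = 0.1276 to 4 decimal places.

0.1276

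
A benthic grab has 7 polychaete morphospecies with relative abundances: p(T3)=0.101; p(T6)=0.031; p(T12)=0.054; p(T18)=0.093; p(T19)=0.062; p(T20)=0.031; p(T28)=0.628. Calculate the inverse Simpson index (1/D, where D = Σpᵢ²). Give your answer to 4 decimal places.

D = 0.101² + 0.031² + 0.054² + 0.093² + 0.062² + 0.031² + 0.628² = 0.0102010 + 0.0009610 + 0.0029160 + 0.0086490 + 0.0038440 + 0.0009610 + 0.3943840 = 0.4219160 (working shown to 7 dp, full precision carried).
So 1/D = 2.370140, i.e. 2.3701 to 4 decimal places.

2.3701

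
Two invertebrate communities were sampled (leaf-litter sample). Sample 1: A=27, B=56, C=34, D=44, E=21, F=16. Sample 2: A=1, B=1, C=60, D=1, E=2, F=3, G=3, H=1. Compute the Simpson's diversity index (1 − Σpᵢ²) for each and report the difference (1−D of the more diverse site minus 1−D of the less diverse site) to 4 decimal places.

0.5042

Sample 1: N=198, proportions 0.136364, 0.282828, 0.171717, 0.222222, 0.106061, 0.080808, giving 1−D = 0.804765 (working shown to 6 dp, full precision carried).
Sample 2: N=72, proportions 0.013889, 0.013889, 0.833333, 0.013889, 0.027778, 0.041667, 0.041667, 0.013889, giving 1−D = 0.300540.
Difference = |0.804765 − 0.300540| = 0.504225, i.e. 0.5042 to 4 decimal places.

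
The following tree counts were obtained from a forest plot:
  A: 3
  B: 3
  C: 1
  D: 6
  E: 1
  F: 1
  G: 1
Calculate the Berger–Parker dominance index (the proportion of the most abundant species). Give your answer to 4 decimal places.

0.3750

Total N = 3+3+1+6+1+1+1 = 16, so the proportions are 0.1875, 0.1875, 0.0625, 0.375, 0.0625, 0.0625, 0.0625 (working shown to 6 dp, full precision carried).
The largest proportion is 0.375, i.e. d = 0.3750 to 4 decimal places.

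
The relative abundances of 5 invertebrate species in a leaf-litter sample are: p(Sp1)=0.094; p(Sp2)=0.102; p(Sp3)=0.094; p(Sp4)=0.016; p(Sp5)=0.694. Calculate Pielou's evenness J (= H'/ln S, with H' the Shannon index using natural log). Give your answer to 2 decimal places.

0.62

H' = −Σ pᵢ ln pᵢ = −((-0.2223) + (-0.2328) + (-0.2223) + (-0.0662) + (-0.2535)) = 0.9970 (working shown to 4 dp, full precision carried).
With S = 5 species, ln S = 1.6094, so J = 0.9970/1.6094 = 0.6195, i.e. 0.62 to 2 decimal places.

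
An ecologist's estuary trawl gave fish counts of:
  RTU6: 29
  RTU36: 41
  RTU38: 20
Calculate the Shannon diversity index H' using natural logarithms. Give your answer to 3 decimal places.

1.057

Total N = 29+41+20 = 90, so the proportions are 0.32222, 0.45556, 0.22222 (working shown to 5 dp, full precision carried).
Each pᵢ ln pᵢ term: 0.32222×(-1.13251)=-0.36492, 0.45556×(-0.78624)=-0.35817, 0.22222×(-1.50408)=-0.33424.
Sum = -1.05734, so H' = 1.057.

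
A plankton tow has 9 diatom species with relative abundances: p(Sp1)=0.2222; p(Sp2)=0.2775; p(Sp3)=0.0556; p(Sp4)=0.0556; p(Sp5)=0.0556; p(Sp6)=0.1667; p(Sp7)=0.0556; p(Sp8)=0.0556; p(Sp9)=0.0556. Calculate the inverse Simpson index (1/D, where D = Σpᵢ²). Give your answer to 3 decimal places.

5.790

D = 0.2222² + 0.2775² + 0.0556² + 0.0556² + 0.0556² + 0.1667² + 0.0556² + 0.0556² + 0.0556² = 0.0493728 + 0.0770063 + 0.0030914 + 0.0030914 + 0.0030914 + 0.0277889 + 0.0030914 + 0.0030914 + 0.0030914 = 0.1727161 (working shown to 7 dp, full precision carried).
So 1/D = 5.78985, i.e. 5.790 to 3 decimal places.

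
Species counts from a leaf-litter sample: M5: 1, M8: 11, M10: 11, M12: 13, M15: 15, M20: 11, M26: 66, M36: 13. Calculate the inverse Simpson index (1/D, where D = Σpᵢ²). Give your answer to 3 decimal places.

Total N = 1+11+11+13+15+11+66+13 = 141, so the proportions are 0.0070922, 0.0780142, 0.0780142, 0.0921986, 0.106383, 0.0780142, 0.4680851, 0.0921986 (working shown to 7 dp, full precision carried).
D = 0.0070922² + 0.0780142² + 0.0780142² + 0.0921986² + 0.106383² + 0.0780142² + 0.4680851² + 0.0921986² = 0.0000503 + 0.0060862 + 0.0060862 + 0.0085006 + 0.0113173 + 0.0060862 + 0.2191037 + 0.0085006 = 0.2657311.
So 1/D = 3.76320, i.e. 3.763 to 3 decimal places.

3.763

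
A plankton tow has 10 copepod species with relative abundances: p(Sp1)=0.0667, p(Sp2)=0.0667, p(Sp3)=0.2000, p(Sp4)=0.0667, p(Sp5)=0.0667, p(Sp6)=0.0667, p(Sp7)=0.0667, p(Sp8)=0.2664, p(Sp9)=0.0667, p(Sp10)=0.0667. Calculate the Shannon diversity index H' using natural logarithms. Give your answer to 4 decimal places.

2.1190

Each pᵢ ln pᵢ term (working shown to 6 dp, full precision carried): 0.0667×(-2.707550)=-0.180594, 0.0667×(-2.707550)=-0.180594, 0.2×(-1.609438)=-0.321888, 0.0667×(-2.707550)=-0.180594, 0.0667×(-2.707550)=-0.180594, 0.0667×(-2.707550)=-0.180594, 0.0667×(-2.707550)=-0.180594, 0.2664×(-1.322756)=-0.352382, 0.0667×(-2.707550)=-0.180594, 0.0667×(-2.707550)=-0.180594.
Sum = -2.119019, so H' = 2.1190.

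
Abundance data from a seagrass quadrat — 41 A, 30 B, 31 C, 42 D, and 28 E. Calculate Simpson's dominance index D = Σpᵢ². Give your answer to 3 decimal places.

0.206

Total N = 41+30+31+42+28 = 172, so the proportions are 0.23837, 0.17442, 0.18023, 0.24419, 0.16279 (working shown to 5 dp, full precision carried).
D = 0.23837² + 0.17442² + 0.18023² + 0.24419² + 0.16279² = 0.05682 + 0.03042 + 0.03248 + 0.05963 + 0.02650 = 0.20585.
To 3 decimal places, D = 0.206.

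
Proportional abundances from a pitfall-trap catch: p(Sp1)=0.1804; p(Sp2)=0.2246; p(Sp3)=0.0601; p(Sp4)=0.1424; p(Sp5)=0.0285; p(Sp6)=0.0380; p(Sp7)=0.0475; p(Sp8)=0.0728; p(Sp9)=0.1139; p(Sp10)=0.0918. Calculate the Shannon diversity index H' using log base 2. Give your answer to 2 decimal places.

3.06

Each pᵢ log₂ pᵢ term (working shown to 4 dp, full precision carried): 0.1804×(-2.4707)=-0.4457, 0.2246×(-2.1546)=-0.4839, 0.0601×(-4.0565)=-0.2438, 0.1424×(-2.8120)=-0.4004, 0.0285×(-5.1329)=-0.1463, 0.038×(-4.7179)=-0.1793, 0.0475×(-4.3959)=-0.2088, 0.0728×(-3.7799)=-0.2752, 0.1139×(-3.1342)=-0.3570, 0.0918×(-3.4454)=-0.3163.
Sum = -3.0567, so H' = 3.06.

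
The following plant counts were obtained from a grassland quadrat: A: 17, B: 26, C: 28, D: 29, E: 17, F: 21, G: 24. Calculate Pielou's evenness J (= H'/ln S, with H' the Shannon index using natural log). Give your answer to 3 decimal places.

0.990

Total N = 17+26+28+29+17+21+24 = 162, so the proportions are 0.10494, 0.16049, 0.17284, 0.17901, 0.10494, 0.12963, 0.14815 (working shown to 5 dp, full precision carried).
H' = −Σ pᵢ ln pᵢ = −((-0.23657) + (-0.29362) + (-0.30340) + (-0.30796) + (-0.23657) + (-0.26484) + (-0.28290)) = 1.92586.
With S = 7 species, ln S = 1.94591, so J = 1.92586/1.94591 = 0.98970, i.e. 0.990 to 3 decimal places.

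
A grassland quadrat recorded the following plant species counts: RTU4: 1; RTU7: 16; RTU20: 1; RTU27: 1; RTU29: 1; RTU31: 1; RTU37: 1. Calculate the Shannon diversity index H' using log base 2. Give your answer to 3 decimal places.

Total N = 1+16+1+1+1+1+1 = 22, so the proportions are 0.04545, 0.72727, 0.04545, 0.04545, 0.04545, 0.04545, 0.04545 (working shown to 5 dp, full precision carried).
Each pᵢ log₂ pᵢ term: 0.04545×(-4.45943)=-0.20270, 0.72727×(-0.45943)=-0.33413, 0.04545×(-4.45943)=-0.20270, 0.04545×(-4.45943)=-0.20270, 0.04545×(-4.45943)=-0.20270, 0.04545×(-4.45943)=-0.20270, 0.04545×(-4.45943)=-0.20270.
Sum = -1.55034, so H' = 1.550.

1.550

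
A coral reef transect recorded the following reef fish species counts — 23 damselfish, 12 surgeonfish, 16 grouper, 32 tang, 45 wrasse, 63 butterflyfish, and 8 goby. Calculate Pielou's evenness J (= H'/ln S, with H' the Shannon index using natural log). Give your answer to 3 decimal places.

0.897

Total N = 23+12+16+32+45+63+8 = 199, so the proportions are 0.11558, 0.0603, 0.0804, 0.1608, 0.22613, 0.31658, 0.0402 (working shown to 5 dp, full precision carried).
H' = −Σ pᵢ ln pᵢ = −((-0.24940) + (-0.16935) + (-0.20267) + (-0.29388) + (-0.33618) + (-0.36412) + (-0.12920)) = 1.74480.
With S = 7 species, ln S = 1.94591, so J = 1.74480/1.94591 = 0.89665, i.e. 0.897 to 3 decimal places.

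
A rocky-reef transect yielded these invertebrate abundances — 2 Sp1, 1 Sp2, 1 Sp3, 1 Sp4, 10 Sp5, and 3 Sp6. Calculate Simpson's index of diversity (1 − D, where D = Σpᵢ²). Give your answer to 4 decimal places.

0.6420

Total N = 2+1+1+1+10+3 = 18, so the proportions are 0.111111, 0.055556, 0.055556, 0.055556, 0.555556, 0.166667 (working shown to 6 dp, full precision carried).
D = 0.111111² + 0.055556² + 0.055556² + 0.055556² + 0.555556² + 0.166667² = 0.012346 + 0.003086 + 0.003086 + 0.003086 + 0.308642 + 0.027778 = 0.358025.
So 1 − D = 0.641975, i.e. 0.6420 to 4 decimal places.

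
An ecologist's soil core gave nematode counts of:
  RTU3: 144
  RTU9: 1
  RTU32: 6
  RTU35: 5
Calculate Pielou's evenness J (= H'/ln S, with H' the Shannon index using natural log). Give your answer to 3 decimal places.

0.247

Total N = 144+1+6+5 = 156, so the proportions are 0.92308, 0.00641, 0.03846, 0.03205 (working shown to 5 dp, full precision carried).
H' = −Σ pᵢ ln pᵢ = −((-0.07389) + (-0.03237) + (-0.12531) + (-0.11027)) = 0.34184.
With S = 4 species, ln S = 1.38629, so J = 0.34184/1.38629 = 0.24658, i.e. 0.247 to 3 decimal places.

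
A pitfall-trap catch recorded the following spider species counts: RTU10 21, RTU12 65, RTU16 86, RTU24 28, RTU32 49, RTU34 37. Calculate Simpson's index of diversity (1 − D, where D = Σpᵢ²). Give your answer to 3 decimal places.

Total N = 21+65+86+28+49+37 = 286, so the proportions are 0.07343, 0.22727, 0.3007, 0.0979, 0.17133, 0.12937 (working shown to 5 dp, full precision carried).
D = 0.07343² + 0.22727² + 0.3007² + 0.0979² + 0.17133² + 0.12937² = 0.00539 + 0.05165 + 0.09042 + 0.00958 + 0.02935 + 0.01674 = 0.20314.
So 1 − D = 0.79686, i.e. 0.797 to 3 decimal places.

0.797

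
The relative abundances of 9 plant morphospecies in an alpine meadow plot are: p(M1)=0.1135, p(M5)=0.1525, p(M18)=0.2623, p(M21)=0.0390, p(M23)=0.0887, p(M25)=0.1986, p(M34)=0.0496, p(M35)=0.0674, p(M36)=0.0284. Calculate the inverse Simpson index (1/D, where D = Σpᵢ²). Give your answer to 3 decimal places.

6.189

D = 0.1135² + 0.1525² + 0.2623² + 0.039² + 0.0887² + 0.1986² + 0.0496² + 0.0674² + 0.0284² = 0.0128823 + 0.0232562 + 0.0688013 + 0.0015210 + 0.0078677 + 0.0394420 + 0.0024602 + 0.0045428 + 0.0008066 = 0.1615799 (working shown to 7 dp, full precision carried).
So 1/D = 6.18889, i.e. 6.189 to 3 decimal places.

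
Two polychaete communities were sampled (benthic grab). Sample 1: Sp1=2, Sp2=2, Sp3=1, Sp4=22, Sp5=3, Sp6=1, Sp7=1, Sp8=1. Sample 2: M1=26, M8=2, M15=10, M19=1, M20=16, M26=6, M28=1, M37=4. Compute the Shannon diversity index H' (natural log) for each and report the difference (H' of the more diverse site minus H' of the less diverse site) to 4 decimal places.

0.3653

Sample 1: N=33, proportions 0.060606, 0.060606, 0.030303, 0.666667, 0.090909, 0.030303, 0.030303, 0.030303, giving H' = 1.251921 (working shown to 6 dp, full precision carried).
Sample 2: N=66, proportions 0.393939, 0.030303, 0.151515, 0.015152, 0.242424, 0.090909, 0.015152, 0.060606, giving H' = 1.617233.
Difference = |1.251921 − 1.617233| = 0.365312, i.e. 0.3653 to 4 decimal places.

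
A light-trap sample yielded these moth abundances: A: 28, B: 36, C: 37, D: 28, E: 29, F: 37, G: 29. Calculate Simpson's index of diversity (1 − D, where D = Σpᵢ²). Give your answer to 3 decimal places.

0.855

Total N = 28+36+37+28+29+37+29 = 224, so the proportions are 0.125, 0.16071, 0.16518, 0.125, 0.12946, 0.16518, 0.12946 (working shown to 5 dp, full precision carried).
D = 0.125² + 0.16071² + 0.16518² + 0.125² + 0.12946² + 0.16518² + 0.12946² = 0.01562 + 0.02583 + 0.02728 + 0.01562 + 0.01676 + 0.02728 + 0.01676 = 0.14517.
So 1 − D = 0.85483, i.e. 0.855 to 3 decimal places.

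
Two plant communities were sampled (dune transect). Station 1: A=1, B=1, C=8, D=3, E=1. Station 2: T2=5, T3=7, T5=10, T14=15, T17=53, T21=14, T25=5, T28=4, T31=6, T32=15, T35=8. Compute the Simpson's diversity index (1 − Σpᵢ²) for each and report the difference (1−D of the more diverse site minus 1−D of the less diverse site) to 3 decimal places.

0.201

Station 1: N=14, proportions 0.07143, 0.07143, 0.57143, 0.21429, 0.07143, giving 1−D = 0.61224 (working shown to 5 dp, full precision carried).
Station 2: N=142, proportions 0.03521, 0.0493, 0.07042, 0.10563, 0.37324, 0.09859, 0.03521, 0.02817, 0.04225, 0.10563, 0.05634, giving 1−D = 0.81303.
Difference = |0.61224 − 0.81303| = 0.20079, i.e. 0.201 to 3 decimal places.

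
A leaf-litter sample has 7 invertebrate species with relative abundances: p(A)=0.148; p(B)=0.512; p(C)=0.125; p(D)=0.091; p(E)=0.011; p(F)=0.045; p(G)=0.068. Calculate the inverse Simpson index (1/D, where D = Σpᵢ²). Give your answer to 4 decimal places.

3.1774

D = 0.148² + 0.512² + 0.125² + 0.091² + 0.011² + 0.045² + 0.068² = 0.02190400 + 0.26214400 + 0.01562500 + 0.00828100 + 0.00012100 + 0.00202500 + 0.00462400 = 0.31472400 (working shown to 8 dp, full precision carried).
So 1/D = 3.177387, i.e. 3.1774 to 4 decimal places.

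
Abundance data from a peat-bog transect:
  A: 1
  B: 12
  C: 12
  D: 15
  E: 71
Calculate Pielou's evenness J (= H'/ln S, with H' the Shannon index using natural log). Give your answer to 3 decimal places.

0.671

Total N = 1+12+12+15+71 = 111, so the proportions are 0.00901, 0.10811, 0.10811, 0.13514, 0.63964 (working shown to 5 dp, full precision carried).
H' = −Σ pᵢ ln pᵢ = −((-0.04243) + (-0.24050) + (-0.24050) + (-0.27047) + (-0.28582)) = 1.07972.
With S = 5 species, ln S = 1.60944, so J = 1.07972/1.60944 = 0.67087, i.e. 0.671 to 3 decimal places.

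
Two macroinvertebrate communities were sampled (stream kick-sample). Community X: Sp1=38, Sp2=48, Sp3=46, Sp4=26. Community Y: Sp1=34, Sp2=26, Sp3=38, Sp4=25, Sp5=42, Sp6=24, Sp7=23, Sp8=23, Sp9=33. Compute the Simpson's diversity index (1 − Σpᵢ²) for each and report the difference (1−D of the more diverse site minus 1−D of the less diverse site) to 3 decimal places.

0.145

Community X: N=158, proportions 0.24051, 0.3038, 0.29114, 0.16456, giving 1−D = 0.73802 (working shown to 5 dp, full precision carried).
Community Y: N=268, proportions 0.12687, 0.09701, 0.14179, 0.09328, 0.15672, 0.08955, 0.08582, 0.08582, 0.12313, giving 1−D = 0.88321.
Difference = |0.73802 − 0.88321| = 0.14519, i.e. 0.145 to 3 decimal places.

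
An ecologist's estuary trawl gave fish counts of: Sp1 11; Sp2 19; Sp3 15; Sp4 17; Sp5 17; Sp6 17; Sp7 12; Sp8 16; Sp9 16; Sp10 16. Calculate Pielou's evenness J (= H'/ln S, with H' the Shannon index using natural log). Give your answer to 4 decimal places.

Total N = 11+19+15+17+17+17+12+16+16+16 = 156, so the proportions are 0.070513, 0.121795, 0.096154, 0.108974, 0.108974, 0.108974, 0.076923, 0.102564, 0.102564, 0.102564 (working shown to 6 dp, full precision carried).
H' = −Σ pᵢ ln pᵢ = −((-0.186997) + (-0.256429) + (-0.225174) + (-0.241557) + (-0.241557) + (-0.241557) + (-0.197304) + (-0.233566) + (-0.233566) + (-0.233566)) = 2.291273.
With S = 10 species, ln S = 2.302585, so J = 2.291273/2.302585 = 0.995087, i.e. 0.9951 to 4 decimal places.

0.9951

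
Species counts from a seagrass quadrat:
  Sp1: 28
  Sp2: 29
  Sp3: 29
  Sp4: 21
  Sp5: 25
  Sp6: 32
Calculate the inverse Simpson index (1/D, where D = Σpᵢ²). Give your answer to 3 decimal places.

Total N = 28+29+29+21+25+32 = 164, so the proportions are 0.1707317, 0.1768293, 0.1768293, 0.1280488, 0.152439, 0.195122 (working shown to 7 dp, full precision carried).
D = 0.1707317² + 0.1768293² + 0.1768293² + 0.1280488² + 0.152439² + 0.195122² = 0.0291493 + 0.0312686 + 0.0312686 + 0.0163965 + 0.0232377 + 0.0380726 = 0.1693932.
So 1/D = 5.90342, i.e. 5.903 to 3 decimal places.

5.903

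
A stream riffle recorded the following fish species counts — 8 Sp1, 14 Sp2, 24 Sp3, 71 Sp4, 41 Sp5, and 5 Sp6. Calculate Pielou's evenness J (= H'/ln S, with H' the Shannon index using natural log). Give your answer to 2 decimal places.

0.81

Total N = 8+14+24+71+41+5 = 163, so the proportions are 0.0491, 0.0859, 0.1472, 0.4356, 0.2515, 0.0307 (working shown to 4 dp, full precision carried).
H' = −Σ pᵢ ln pᵢ = −((-0.1479) + (-0.2108) + (-0.2821) + (-0.3620) + (-0.3472) + (-0.1069)) = 1.4569.
With S = 6 species, ln S = 1.7918, so J = 1.4569/1.7918 = 0.8131, i.e. 0.81 to 2 decimal places.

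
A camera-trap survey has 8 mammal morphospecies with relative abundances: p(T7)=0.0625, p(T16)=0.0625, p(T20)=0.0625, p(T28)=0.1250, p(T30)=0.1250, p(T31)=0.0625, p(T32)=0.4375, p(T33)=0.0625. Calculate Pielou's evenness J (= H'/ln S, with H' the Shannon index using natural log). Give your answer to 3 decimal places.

H' = −Σ pᵢ ln pᵢ = −((-0.17329) + (-0.17329) + (-0.17329) + (-0.25993) + (-0.25993) + (-0.17329) + (-0.36167) + (-0.17329)) = 1.74797 (working shown to 5 dp, full precision carried).
With S = 8 species, ln S = 2.07944, so J = 1.74797/2.07944 = 0.84059, i.e. 0.841 to 3 decimal places.

0.841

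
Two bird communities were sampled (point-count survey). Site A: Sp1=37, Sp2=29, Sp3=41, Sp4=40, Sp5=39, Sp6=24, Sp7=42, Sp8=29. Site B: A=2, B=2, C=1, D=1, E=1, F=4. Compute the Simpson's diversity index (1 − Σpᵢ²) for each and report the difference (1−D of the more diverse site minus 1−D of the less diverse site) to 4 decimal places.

0.0941

Site A: N=281, proportions 0.131673, 0.103203, 0.145907, 0.142349, 0.13879, 0.085409, 0.149466, 0.103203, giving 1−D = 0.870911 (working shown to 6 dp, full precision carried).
Site B: N=11, proportions 0.181818, 0.181818, 0.090909, 0.090909, 0.090909, 0.363636, giving 1−D = 0.776860.
Difference = |0.870911 − 0.776860| = 0.094051, i.e. 0.0941 to 4 decimal places.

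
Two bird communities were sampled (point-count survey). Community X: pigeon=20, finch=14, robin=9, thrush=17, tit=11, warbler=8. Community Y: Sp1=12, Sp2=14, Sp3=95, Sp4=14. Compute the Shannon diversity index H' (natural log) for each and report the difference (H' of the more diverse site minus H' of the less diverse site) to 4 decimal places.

Community X: N=79, proportions 0.2531646, 0.1772152, 0.1139241, 0.2151899, 0.1392405, 0.1012658, giving H' = 1.7388975 (working shown to 7 dp, full precision carried).
Community Y: N=135, proportions 0.0888889, 0.1037037, 0.7037037, 0.1037037, giving H' = 0.9324541.
Difference = |1.7388975 − 0.9324541| = 0.8064434, i.e. 0.8064 to 4 decimal places.

0.8064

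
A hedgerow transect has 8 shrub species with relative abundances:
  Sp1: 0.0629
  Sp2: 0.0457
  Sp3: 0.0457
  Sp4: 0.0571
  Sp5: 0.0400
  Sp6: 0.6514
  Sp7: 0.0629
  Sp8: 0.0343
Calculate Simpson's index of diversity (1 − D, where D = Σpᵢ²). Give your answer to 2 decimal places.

D = 0.0629² + 0.0457² + 0.0457² + 0.0571² + 0.04² + 0.6514² + 0.0629² + 0.0343² = 0.0040 + 0.0021 + 0.0021 + 0.0033 + 0.0016 + 0.4243 + 0.0040 + 0.0012 = 0.4424 (working shown to 4 dp, full precision carried).
So 1 − D = 0.5576, i.e. 0.56 to 2 decimal places.

0.56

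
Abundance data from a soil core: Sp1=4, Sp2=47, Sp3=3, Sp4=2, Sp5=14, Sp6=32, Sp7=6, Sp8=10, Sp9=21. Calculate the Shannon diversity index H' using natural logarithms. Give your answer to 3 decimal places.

1.792

Total N = 4+47+3+2+14+32+6+10+21 = 139, so the proportions are 0.02878, 0.33813, 0.02158, 0.01439, 0.10072, 0.23022, 0.04317, 0.07194, 0.15108 (working shown to 5 dp, full precision carried).
Each pᵢ ln pᵢ term: 0.02878×(-3.54818)=-0.10211, 0.33813×(-1.08433)=-0.36664, 0.02158×(-3.83586)=-0.08279, 0.01439×(-4.24133)=-0.06103, 0.10072×(-2.29542)=-0.23119, 0.23022×(-1.46874)=-0.33813, 0.04317×(-3.14271)=-0.13566, 0.07194×(-2.63189)=-0.18934, 0.15108×(-1.88995)=-0.28553.
Sum = -1.79242, so H' = 1.792.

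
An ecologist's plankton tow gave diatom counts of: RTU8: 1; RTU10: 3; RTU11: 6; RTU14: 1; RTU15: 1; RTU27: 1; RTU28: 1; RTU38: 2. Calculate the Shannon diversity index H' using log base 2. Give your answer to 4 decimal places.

2.6085

Total N = 1+3+6+1+1+1+1+2 = 16, so the proportions are 0.0625, 0.1875, 0.375, 0.0625, 0.0625, 0.0625, 0.0625, 0.125 (working shown to 6 dp, full precision carried).
Each pᵢ log₂ pᵢ term: 0.0625×(-4.000000)=-0.250000, 0.1875×(-2.415037)=-0.452820, 0.375×(-1.415037)=-0.530639, 0.0625×(-4.000000)=-0.250000, 0.0625×(-4.000000)=-0.250000, 0.0625×(-4.000000)=-0.250000, 0.0625×(-4.000000)=-0.250000, 0.125×(-3.000000)=-0.375000.
Sum = -2.608459, so H' = 2.6085.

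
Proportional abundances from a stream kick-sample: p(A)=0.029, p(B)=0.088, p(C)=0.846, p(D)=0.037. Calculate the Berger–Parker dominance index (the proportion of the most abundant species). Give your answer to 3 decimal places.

0.846

The largest proportion is 0.846, i.e. d = 0.846 to 3 decimal places.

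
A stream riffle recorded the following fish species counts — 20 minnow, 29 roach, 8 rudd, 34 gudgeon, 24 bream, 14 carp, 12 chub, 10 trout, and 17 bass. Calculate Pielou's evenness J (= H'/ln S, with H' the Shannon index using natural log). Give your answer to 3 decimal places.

Total N = 20+29+8+34+24+14+12+10+17 = 168, so the proportions are 0.11905, 0.17262, 0.04762, 0.20238, 0.14286, 0.08333, 0.07143, 0.05952, 0.10119 (working shown to 5 dp, full precision carried).
H' = −Σ pᵢ ln pᵢ = −((-0.25336) + (-0.30323) + (-0.14498) + (-0.32332) + (-0.27799) + (-0.20708) + (-0.18850) + (-0.16794) + (-0.23180)) = 2.09821.
With S = 9 species, ln S = 2.19722, so J = 2.09821/2.19722 = 0.95493, i.e. 0.955 to 3 decimal places.

0.955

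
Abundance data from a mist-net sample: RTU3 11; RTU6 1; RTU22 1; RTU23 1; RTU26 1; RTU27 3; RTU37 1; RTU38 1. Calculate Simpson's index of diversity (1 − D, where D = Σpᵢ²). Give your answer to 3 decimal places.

Total N = 11+1+1+1+1+3+1+1 = 20, so the proportions are 0.55, 0.05, 0.05, 0.05, 0.05, 0.15, 0.05, 0.05 (working shown to 5 dp, full precision carried).
D = 0.55² + 0.05² + 0.05² + 0.05² + 0.05² + 0.15² + 0.05² + 0.05² = 0.30250 + 0.00250 + 0.00250 + 0.00250 + 0.00250 + 0.02250 + 0.00250 + 0.00250 = 0.34000.
So 1 − D = 0.66000, i.e. 0.660 to 3 decimal places.

0.660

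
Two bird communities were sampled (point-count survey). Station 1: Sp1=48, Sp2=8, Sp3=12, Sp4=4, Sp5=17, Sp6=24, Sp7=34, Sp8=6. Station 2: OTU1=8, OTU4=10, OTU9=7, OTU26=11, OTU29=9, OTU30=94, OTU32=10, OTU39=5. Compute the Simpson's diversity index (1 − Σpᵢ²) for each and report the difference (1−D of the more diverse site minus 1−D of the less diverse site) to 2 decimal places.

0.20

Station 1: N=153, proportions 0.31373, 0.05229, 0.07843, 0.02614, 0.11111, 0.15686, 0.22222, 0.03922, giving 1−D = 0.80414 (working shown to 5 dp, full precision carried).
Station 2: N=154, proportions 0.05195, 0.06494, 0.04545, 0.07143, 0.05844, 0.61039, 0.06494, 0.03247, giving 1−D = 0.60466.
Difference = |0.80414 − 0.60466| = 0.19948, i.e. 0.20 to 2 decimal places.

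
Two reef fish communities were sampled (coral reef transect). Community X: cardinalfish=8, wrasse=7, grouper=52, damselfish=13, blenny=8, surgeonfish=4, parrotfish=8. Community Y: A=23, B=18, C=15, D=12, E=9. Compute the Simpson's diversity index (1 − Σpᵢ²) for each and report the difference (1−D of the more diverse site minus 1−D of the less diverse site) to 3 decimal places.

0.093

Community X: N=100, proportions 0.08, 0.07, 0.52, 0.13, 0.08, 0.04, 0.08, giving 1−D = 0.68700 (working shown to 5 dp, full precision carried).
Community Y: N=77, proportions 0.2987, 0.23377, 0.19481, 0.15584, 0.11688, giving 1−D = 0.78023.
Difference = |0.68700 − 0.78023| = 0.09323, i.e. 0.093 to 3 decimal places.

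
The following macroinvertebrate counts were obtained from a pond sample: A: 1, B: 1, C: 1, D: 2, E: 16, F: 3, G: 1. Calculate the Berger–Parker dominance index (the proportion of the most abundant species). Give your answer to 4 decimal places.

0.6400

Total N = 1+1+1+2+16+3+1 = 25, so the proportions are 0.04, 0.04, 0.04, 0.08, 0.64, 0.12, 0.04 (working shown to 6 dp, full precision carried).
The largest proportion is 0.64, i.e. d = 0.6400 to 4 decimal places.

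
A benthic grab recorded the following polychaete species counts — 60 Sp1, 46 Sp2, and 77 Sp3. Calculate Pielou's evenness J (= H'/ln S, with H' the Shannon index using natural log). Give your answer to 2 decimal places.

Total N = 60+46+77 = 183, so the proportions are 0.3279, 0.2514, 0.4208 (working shown to 4 dp, full precision carried).
H' = −Σ pᵢ ln pᵢ = −((-0.3656) + (-0.3471) + (-0.3642)) = 1.0770.
With S = 3 species, ln S = 1.0986, so J = 1.0770/1.0986 = 0.9803, i.e. 0.98 to 2 decimal places.

0.98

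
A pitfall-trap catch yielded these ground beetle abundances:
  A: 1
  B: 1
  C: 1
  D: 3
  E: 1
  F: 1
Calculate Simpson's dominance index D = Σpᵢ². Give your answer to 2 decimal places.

0.22

Total N = 1+1+1+3+1+1 = 8, so the proportions are 0.125, 0.125, 0.125, 0.375, 0.125, 0.125 (working shown to 4 dp, full precision carried).
D = 0.125² + 0.125² + 0.125² + 0.375² + 0.125² + 0.125² = 0.0156 + 0.0156 + 0.0156 + 0.1406 + 0.0156 + 0.0156 = 0.2188.
To 2 decimal places, D = 0.22.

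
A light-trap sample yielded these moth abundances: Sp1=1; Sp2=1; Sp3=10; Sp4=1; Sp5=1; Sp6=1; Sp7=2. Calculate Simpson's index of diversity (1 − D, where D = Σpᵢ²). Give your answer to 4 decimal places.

Total N = 1+1+10+1+1+1+2 = 17, so the proportions are 0.058824, 0.058824, 0.588235, 0.058824, 0.058824, 0.058824, 0.117647 (working shown to 6 dp, full precision carried).
D = 0.058824² + 0.058824² + 0.588235² + 0.058824² + 0.058824² + 0.058824² + 0.117647² = 0.003460 + 0.003460 + 0.346021 + 0.003460 + 0.003460 + 0.003460 + 0.013841 = 0.377163.
So 1 − D = 0.622837, i.e. 0.6228 to 4 decimal places.

0.6228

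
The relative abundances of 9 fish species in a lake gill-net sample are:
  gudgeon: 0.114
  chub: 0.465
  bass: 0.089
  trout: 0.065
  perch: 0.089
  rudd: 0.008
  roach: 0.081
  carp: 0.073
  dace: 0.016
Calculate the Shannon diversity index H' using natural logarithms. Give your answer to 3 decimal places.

Each pᵢ ln pᵢ term (working shown to 5 dp, full precision carried): 0.114×(-2.17156)=-0.24756, 0.465×(-0.76572)=-0.35606, 0.089×(-2.41912)=-0.21530, 0.065×(-2.73337)=-0.17767, 0.089×(-2.41912)=-0.21530, 0.008×(-4.82831)=-0.03863, 0.081×(-2.51331)=-0.20358, 0.073×(-2.61730)=-0.19106, 0.016×(-4.13517)=-0.06616.
Sum = -1.71132, so H' = 1.711.

1.711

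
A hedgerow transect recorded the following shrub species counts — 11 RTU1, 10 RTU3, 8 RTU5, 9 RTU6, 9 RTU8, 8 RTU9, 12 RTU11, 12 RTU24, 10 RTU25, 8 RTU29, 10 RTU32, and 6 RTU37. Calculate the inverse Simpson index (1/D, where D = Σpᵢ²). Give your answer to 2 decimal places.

Total N = 11+10+8+9+9+8+12+12+10+8+10+6 = 113, so the proportions are 0.0973451, 0.0884956, 0.0707965, 0.079646, 0.079646, 0.0707965, 0.1061947, 0.1061947, 0.0884956, 0.0707965, 0.0884956, 0.0530973 (working shown to 7 dp, full precision carried).
D = 0.0973451² + 0.0884956² + 0.0707965² + 0.079646² + 0.079646² + 0.0707965² + 0.1061947² + 0.1061947² + 0.0884956² + 0.0707965² + 0.0884956² + 0.0530973² = 0.0094761 + 0.0078315 + 0.0050121 + 0.0063435 + 0.0063435 + 0.0050121 + 0.0112773 + 0.0112773 + 0.0078315 + 0.0050121 + 0.0078315 + 0.0028193 = 0.0860678.
So 1/D = 11.6187, i.e. 11.62 to 2 decimal places.

11.62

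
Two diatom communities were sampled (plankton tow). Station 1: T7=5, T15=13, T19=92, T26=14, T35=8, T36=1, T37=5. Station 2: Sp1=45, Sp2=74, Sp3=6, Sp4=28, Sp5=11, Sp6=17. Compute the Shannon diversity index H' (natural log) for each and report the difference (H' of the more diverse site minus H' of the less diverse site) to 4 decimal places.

0.3395

Station 1: N=138, proportions 0.0362319, 0.0942029, 0.6666667, 0.1014493, 0.057971, 0.0072464, 0.0362319, giving H' = 1.1661986 (working shown to 7 dp, full precision carried).
Station 2: N=181, proportions 0.2486188, 0.4088398, 0.0331492, 0.1546961, 0.0607735, 0.0939227, giving H' = 1.5057104.
Difference = |1.1661986 − 1.5057104| = 0.3395118, i.e. 0.3395 to 4 decimal places.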